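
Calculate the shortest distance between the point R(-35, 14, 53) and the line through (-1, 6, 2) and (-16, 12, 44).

A direction vector is d = (-15, 6, 42).
AP = (-34, 8, 51), and AP × d = (30, 663, -84).
|AP × d|² = 447525 and |d|² = 2025, so the distance is √(447525/2025) = √221.

√221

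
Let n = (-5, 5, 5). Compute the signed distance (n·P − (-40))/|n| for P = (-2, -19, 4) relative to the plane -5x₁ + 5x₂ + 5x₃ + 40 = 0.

-5/√3

n·P − (-40) = -25.
|n| = 5√3, so the signed distance is -5/√3.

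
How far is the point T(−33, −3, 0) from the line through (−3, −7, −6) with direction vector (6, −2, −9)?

6√13

Direction vector d = (6, −2, −9).
AP = (−30, 4, 6), and AP × d = (−24, −234, 36).
|AP × d|² = 56628 and |d|² = 121, so the distance is √(56628/121) = √468 = 6√13.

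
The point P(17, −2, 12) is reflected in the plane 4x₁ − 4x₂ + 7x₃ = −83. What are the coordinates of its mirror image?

With n = (4, −4, 7), the signed offset is (n·P − (-83))/|n|² = 243/81 = 3.
P' = P − 2t·n = (17, −2, 12) − 6·(4, −4, 7) = (−7, 22, −30).

(-7, 22, -30)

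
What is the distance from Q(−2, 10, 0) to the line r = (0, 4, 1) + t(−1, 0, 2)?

Direction vector d = (−1, 0, 2).
AP = (−2, 6, −1), and AP × d = (12, 5, 6).
|AP × d|² = 205 and |d|² = 5, so the distance is √(205/5) = √41.

√41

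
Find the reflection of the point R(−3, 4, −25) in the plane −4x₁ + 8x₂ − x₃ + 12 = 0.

n = (−4, 8, −1), |n|² = 81, n·R − (-12) = 81, so t = 81/81 = 1.
Foot F = R − 1·n = (1, −4, −24); the reflection is 2F − R = (5, −12, −23).

(5, -12, -23)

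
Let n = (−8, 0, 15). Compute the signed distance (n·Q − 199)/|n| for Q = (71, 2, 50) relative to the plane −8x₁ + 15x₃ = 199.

n·Q − 199 = -17.
|n| = 17, so the signed distance is -17/17 = -1.

-1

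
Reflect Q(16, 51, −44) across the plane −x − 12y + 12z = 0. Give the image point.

(8, -45, 52)

With n = (−1, −12, 12), the signed offset is (n·Q − 0)/|n|² = -1156/289 = -4.
Q' = Q − 2t·n = (16, 51, −44) − (-8)·(−1, −12, 12) = (8, −45, 52).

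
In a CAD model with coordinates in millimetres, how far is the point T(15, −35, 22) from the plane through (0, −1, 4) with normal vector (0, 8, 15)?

2/17

The plane has equation n·(r − (0, −1, 4)) = 0, i.e. n·r = 52.
Then n·(15, −35, 22) − 52 = −2.
|n| = √(0 + 64 + 225) = 17, so the distance is |-2|/17 = 2/17.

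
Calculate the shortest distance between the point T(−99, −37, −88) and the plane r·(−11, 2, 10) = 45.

Normal vector n = (−11, 2, 10), and n·(−99, −37, −88) − 45 = 90.
|n| = √(121 + 4 + 100) = 15, so the distance is |90|/15 = 6.

6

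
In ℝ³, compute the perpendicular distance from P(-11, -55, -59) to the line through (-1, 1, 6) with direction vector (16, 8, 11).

6√97

Direction vector d = (16, 8, 11).
AP = (-10, -56, -65), and AP × d = (-96, -930, 816).
|AP × d|² = 1539972 and |d|² = 441, so the distance is √(1539972/441) = √3492 = 6√97.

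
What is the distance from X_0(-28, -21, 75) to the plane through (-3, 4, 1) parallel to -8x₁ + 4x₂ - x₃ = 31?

Parallel planes share the normal n = (-8, 4, -1); since (-3, 4, 1) lies on the plane, its equation is -8x₁ + 4x₂ - x₃ = 39.
Then n·(-28, -21, 75) - 39 = 26.
|n| = √(64 + 16 + 1) = 9, so the distance is |26|/9 = 26/9.

26/9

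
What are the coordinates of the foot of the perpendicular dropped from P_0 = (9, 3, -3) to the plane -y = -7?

The perpendicular from P_0 has direction n = (0, -1, 0): r = (9, 3, -3) + μ(0, -1, 0).
Substitute into the plane: n·(P_0 + μn) = -7 gives -3 + 1μ = -7, so μ = -4.
Foot = (9, 3, -3) + (-4)·(0, -1, 0) = (9, 7, -3).

(9, 7, -3)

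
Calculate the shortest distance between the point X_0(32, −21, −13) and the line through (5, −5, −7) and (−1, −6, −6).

A direction vector is d = (−6, −1, 1).
AP = (27, −16, −6); AP·d = -152, |AP|² = 1021, |d|² = 38.
distance² = |AP|² − (AP·d)²/|d|² = 1021 − 23104/38 = 413, so the distance is √413.

√413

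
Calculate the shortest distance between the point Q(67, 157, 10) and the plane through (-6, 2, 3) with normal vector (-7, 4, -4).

The plane has equation n·(r − (-6, 2, 3)) = 0, i.e. n·r = 38.
Then n·(67, 157, 10) - 38 = 81.
|n| = √(49 + 16 + 16) = 9, so the distance is |81|/9 = 9.

9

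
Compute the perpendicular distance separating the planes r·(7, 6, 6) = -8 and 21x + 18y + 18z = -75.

17/11

Divide the second equation by 3 to match normals: 7x + 6y + 6z = -25.
Both planes have normal n = (7, 6, 6), |n| = 11. Any point on the first plane is at distance |(-25) − (-8)|/|n| = 17/11 from the second.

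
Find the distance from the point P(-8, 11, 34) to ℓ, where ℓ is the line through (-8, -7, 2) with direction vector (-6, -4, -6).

2√139

Direction vector d = (-6, -4, -6).
AP = (0, 18, 32); AP·d = -264, |AP|² = 1348, |d|² = 88.
distance² = |AP|² − (AP·d)²/|d|² = 1348 − 69696/88 = 556, so the distance is 2√139.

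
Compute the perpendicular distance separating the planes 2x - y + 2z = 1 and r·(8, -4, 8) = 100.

Divide the second equation by 4 to match normals: 2x - y + 2z = 25.
With common normal n = (2, -1, 2) (|n| = 3), the distance is |1 − 25|/|n| = 24/3 = 8.

8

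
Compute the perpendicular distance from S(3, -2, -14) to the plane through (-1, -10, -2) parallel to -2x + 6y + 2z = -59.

Parallel planes share the normal n = (-2, 6, 2); since (-1, -10, -2) lies on the plane, its equation is -2x + 6y + 2z = -62.
Then n·(3, -2, -14) - (-62) = 16.
|n| = √(4 + 36 + 4) = 2√11, so the distance is |16|/(2√11) = 8/√11.

8√11/11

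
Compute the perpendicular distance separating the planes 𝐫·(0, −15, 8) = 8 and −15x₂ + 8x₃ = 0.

8/17

Both planes have normal n = (0, −15, 8), |n| = 17. Any point on the first plane is at distance |0 − 8|/|n| = 8/17 from the second.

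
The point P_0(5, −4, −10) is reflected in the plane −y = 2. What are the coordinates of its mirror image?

(5, 0, -10)

n = (0, −1, 0), |n|² = 1, n·P_0 − 2 = 2, so t = 2/1 = 2.
Foot F = P_0 − 2·n = (5, −2, −10); the reflection is 2F − P_0 = (5, 0, −10).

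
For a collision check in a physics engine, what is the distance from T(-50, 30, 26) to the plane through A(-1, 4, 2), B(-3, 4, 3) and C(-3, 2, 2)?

9√6/2

AB = (-2, 0, 1) and AC = (-2, -2, 0), so a normal is n = AB × AC = (2, -2, 4).
n = (2, -2, 4); n·P − (-2) = -54; |n| = 2√6; distance = 54/(2√6) = 9√6/2.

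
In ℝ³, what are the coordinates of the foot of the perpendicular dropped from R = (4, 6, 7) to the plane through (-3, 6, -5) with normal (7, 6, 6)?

n = (7, 6, 6), |n|² = 121, and n·R − (-15) = 121.
t = 121/121 = 1, so the foot is R − t·n = (4, 6, 7) − 1·(7, 6, 6) = (-3, 0, 1).

(-3, 0, 1)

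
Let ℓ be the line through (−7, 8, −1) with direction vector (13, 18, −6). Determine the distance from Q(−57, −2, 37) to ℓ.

2√482

Direction vector d = (13, 18, −6).
AP = (−50, −10, 38); AP·d = -1058, |AP|² = 4044, |d|² = 529.
distance² = |AP|² − (AP·d)²/|d|² = 4044 − 1119364/529 = 1928, so the distance is 2√482.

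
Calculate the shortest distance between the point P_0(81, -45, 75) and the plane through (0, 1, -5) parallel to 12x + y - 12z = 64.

2

Parallel planes share the normal n = (12, 1, -12); since (0, 1, -5) lies on the plane, its equation is 12x + y - 12z = 61.
d = |12·81 + 1·(-45) + (-12)·75 − 61| / √(144 + 1 + 144) = |-34| / 17 = 2.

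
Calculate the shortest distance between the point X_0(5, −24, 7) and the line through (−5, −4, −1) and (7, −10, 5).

A direction vector is d = (12, −6, 6).
AP = (10, −20, 8); AP·d = 288, |AP|² = 564, |d|² = 216.
distance² = |AP|² − (AP·d)²/|d|² = 564 − 82944/216 = 180, so the distance is 6√5.

6√5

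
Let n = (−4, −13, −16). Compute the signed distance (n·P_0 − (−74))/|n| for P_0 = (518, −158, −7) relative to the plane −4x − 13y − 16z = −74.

n·P_0 − (-74) = 168.
|n| = 21, so the signed distance is 168/21 = 8.

8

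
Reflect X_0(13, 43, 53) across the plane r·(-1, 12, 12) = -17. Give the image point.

(21, -53, -43)

With n = (-1, 12, 12), the signed offset is (n·X_0 − (-17))/|n|² = 1156/289 = 4.
X_0' = X_0 − 2t·n = (13, 43, 53) − 8·(-1, 12, 12) = (21, -53, -43).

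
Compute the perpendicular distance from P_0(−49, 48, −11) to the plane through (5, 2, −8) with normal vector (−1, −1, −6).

13√38/19

The plane has equation n·(r − (5, 2, −8)) = 0, i.e. n·r = 41.
Then n·(−49, 48, −11) − 41 = 26.
|n| = √(1 + 1 + 36) = √38, so the distance is |26|/√38 = 13√38/19.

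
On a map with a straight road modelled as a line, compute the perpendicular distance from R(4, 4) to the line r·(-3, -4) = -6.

22/5

The normal to the line is n = (-3, -4) with |n| = 5.
|n·R − (-6)| = |-28 − (-6)| = 22, so the distance is 22/5.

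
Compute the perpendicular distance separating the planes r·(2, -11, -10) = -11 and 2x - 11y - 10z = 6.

With common normal n = (2, -11, -10) (|n| = 15), the distance is |(-11) − 6|/|n| = 17/15.

17/15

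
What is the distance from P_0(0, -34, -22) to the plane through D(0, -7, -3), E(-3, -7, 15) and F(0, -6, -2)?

8/√38

DE = (-3, 0, 18) and DF = (0, 1, 1), so a normal is n = DE × DF = (-18, 3, -3).
n = (-18, 3, -3); n·P − (-12) = -24; |n| = 3√38; distance = 24/(3√38) = 4√38/19.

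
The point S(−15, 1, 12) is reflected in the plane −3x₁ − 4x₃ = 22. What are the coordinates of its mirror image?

n = (−3, 0, −4), |n|² = 25, n·S − 22 = -25, so t = -25/25 = -1.
Foot F = S − (-1)·n = (−18, 1, 8); the reflection is 2F − S = (−21, 1, 4).

(-21, 1, 4)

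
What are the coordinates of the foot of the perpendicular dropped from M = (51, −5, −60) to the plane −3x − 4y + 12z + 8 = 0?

The perpendicular from M has direction n = (−3, −4, 12): r = (51, −5, −60) + λ(−3, −4, 12).
Substitute into the plane: n·(M + λn) = -8 gives -853 + 169λ = -8, so λ = 5.
Foot = (51, −5, −60) + 5·(−3, −4, 12) = (36, −25, 0).

(36, -25, 0)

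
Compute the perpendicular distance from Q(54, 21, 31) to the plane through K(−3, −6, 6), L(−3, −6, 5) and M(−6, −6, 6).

KL = (0, 0, −1) and KM = (−3, 0, 0), so a normal is n = KL × KM = (0, 3, 0).
Then n·(54, 21, 31) − (−18) = 81.
|n| = √(0 + 9 + 0) = 3, so the distance is |81|/3 = 27.

27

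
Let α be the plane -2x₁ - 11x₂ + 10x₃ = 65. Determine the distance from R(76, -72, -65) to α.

5

n = (-2, -11, 10); n·P − 65 = -75; |n| = 15; distance = 75/15 = 5.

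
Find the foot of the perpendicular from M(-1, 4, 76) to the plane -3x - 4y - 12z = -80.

(-16, -16, 16)

The perpendicular from M has direction n = (-3, -4, -12): r = (-1, 4, 76) + μ(-3, -4, -12).
Substitute into the plane: n·(M + μn) = -80 gives -925 + 169μ = -80, so μ = 5.
Foot = (-1, 4, 76) + 5·(-3, -4, -12) = (-16, -16, 16).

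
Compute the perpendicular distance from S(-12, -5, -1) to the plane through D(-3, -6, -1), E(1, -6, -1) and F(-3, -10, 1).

DE = (4, 0, 0) and DF = (0, -4, 2), so a normal is n = DE × DF = (0, -8, -16).
n = (0, -8, -16); n·P − 64 = -8; |n| = 8√5; distance = 8/(8√5) = 1/√5.

1/√5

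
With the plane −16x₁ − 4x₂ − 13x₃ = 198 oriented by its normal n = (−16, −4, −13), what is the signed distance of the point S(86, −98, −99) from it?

n·S − 198 = 105.
|n| = 21, so the signed distance is 105/21 = 5.

5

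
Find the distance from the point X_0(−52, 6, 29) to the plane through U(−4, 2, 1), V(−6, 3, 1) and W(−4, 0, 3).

UV = (−2, 1, 0) and UW = (0, −2, 2), so a normal is n = UV × UW = (2, 4, 4).
n = (2, 4, 4); n·P − 4 = 32; |n| = 6; distance = 32/6 = 16/3.

16/3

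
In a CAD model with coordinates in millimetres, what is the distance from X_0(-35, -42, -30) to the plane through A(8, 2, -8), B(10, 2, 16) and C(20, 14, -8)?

AB = (2, 0, 24) and AC = (12, 12, 0), so a normal is n = AB × AC = (-288, 288, 24).
Then n·(-35, -42, -30) - (-1920) = -816.
|n| = √(82944 + 82944 + 576) = 408, so the distance is |-816|/408 = 2.

2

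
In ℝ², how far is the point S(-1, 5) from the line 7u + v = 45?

d = |7·(-1) + 1·5 − 45| / √(49 + 1) = |-47|/(5√2) = 47√2/10.

47/(5√2)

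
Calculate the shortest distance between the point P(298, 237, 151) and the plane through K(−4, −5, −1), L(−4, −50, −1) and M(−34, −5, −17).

8

KL = (0, −45, 0) and KM = (−30, 0, −16), so a normal is n = KL × KM = (720, 0, −1350).
n = (720, 0, −1350); n·P − (-1530) = 12240; |n| = 1530; distance = 12240/1530 = 8.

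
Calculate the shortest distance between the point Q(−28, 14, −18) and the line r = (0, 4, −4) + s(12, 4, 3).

Direction vector d = (12, 4, 3).
AP = (−28, 10, −14), and AP × d = (86, −84, −232).
|AP × d|² = 68276 and |d|² = 169, so the distance is √(68276/169) = √404 = 2√101.

2√101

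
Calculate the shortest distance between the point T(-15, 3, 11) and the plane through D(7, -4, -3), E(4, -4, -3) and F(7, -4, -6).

7

DE = (-3, 0, 0) and DF = (0, 0, -3), so a normal is n = DE × DF = (0, -9, 0).
d = |(-9)·3 − 36| / √(0 + 81 + 0) = |-63| / 9 = 7.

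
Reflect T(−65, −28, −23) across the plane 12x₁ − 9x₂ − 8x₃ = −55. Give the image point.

n = (12, −9, −8), |n|² = 289, n·T − (-55) = -289, so t = -289/289 = -1.
Foot F = T − (-1)·n = (−53, −37, −31); the reflection is 2F − T = (−41, −46, −39).

(-41, -46, -39)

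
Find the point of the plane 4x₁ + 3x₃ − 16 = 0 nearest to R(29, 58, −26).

The perpendicular from R has direction n = (4, 0, 3): r = (29, 58, −26) + λ(4, 0, 3).
Substitute into the plane: n·(R + λn) = 16 gives 38 + 25λ = 16, so λ = -22/25.
Foot = (29, 58, −26) + (-22/25)·(4, 0, 3) = (637/25, 58, −716/25).

(637/25, 58, -716/25)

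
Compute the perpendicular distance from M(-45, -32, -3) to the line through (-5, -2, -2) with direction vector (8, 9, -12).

√1345

Direction vector d = (8, 9, -12).
AP = (-40, -30, -1); AP·d = -578, |AP|² = 2501, |d|² = 289.
distance² = |AP|² − (AP·d)²/|d|² = 2501 − 334084/289 = 1345, so the distance is √1345.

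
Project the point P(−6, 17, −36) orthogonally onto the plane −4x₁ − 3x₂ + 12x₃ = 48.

n = (−4, −3, 12), |n|² = 169, and n·P − 48 = -507.
t = -507/169 = -3, so the foot is P − t·n = (−6, 17, −36) − (-3)·(−4, −3, 12) = (−18, 8, 0).

(-18, 8, 0)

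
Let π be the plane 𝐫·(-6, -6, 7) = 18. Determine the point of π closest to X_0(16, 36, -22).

n = (-6, -6, 7), |n|² = 121, and n·X_0 − 18 = -484.
t = -484/121 = -4, so the foot is X_0 − t·n = (16, 36, -22) − (-4)·(-6, -6, 7) = (-8, 12, 6).

(-8, 12, 6)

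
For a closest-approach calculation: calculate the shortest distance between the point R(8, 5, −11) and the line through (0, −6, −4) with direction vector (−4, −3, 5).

Direction vector d = (−4, −3, 5).
AP = (8, 11, −7); AP·d = -100, |AP|² = 234, |d|² = 50.
distance² = |AP|² − (AP·d)²/|d|² = 234 − 10000/50 = 34, so the distance is √34.

√34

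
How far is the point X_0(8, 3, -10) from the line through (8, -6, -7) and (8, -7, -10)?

A direction vector is d = (0, -1, -3).
AP = (0, 9, -3); AP·d = 0, |AP|² = 90, |d|² = 10.
distance² = |AP|² − (AP·d)²/|d|² = 90 − 0/10 = 90, so the distance is 3√10.

3√10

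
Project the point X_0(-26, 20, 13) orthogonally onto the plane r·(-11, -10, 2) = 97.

n = (-11, -10, 2), |n|² = 225, and n·X_0 − 97 = 15.
t = 15/225 = 1/15, so the foot is X_0 − t·n = (-26, 20, 13) − (1/15)·(-11, -10, 2) = (-379/15, 62/3, 193/15).

(-379/15, 62/3, 193/15)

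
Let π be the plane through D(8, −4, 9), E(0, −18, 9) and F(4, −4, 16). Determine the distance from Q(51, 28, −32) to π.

1

DE = (−8, −14, 0) and DF = (−4, 0, 7), so a normal is n = DE × DF = (−98, 56, −56).
d = |(-98)·51 + 56·28 + (-56)·(-32) − (-1512)| / √(9604 + 3136 + 3136) = |-126| / 126 = 1.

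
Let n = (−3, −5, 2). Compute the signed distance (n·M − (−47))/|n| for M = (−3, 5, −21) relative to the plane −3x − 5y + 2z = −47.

-11/√38

n·M − (-47) = -11.
|n| = √38, so the signed distance is -11/√38.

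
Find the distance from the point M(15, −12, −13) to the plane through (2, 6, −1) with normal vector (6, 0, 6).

1/√2

The plane has equation n·(r − (2, 6, −1)) = 0, i.e. n·r = 6.
Then n·(15, −12, −13) − 6 = 6.
|n| = √(36 + 0 + 36) = 6√2, so the distance is |6|/(6√2) = √2/2.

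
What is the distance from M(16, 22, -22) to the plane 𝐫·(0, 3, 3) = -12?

Normal vector n = (0, 3, 3), and n·(16, 22, -22) - (-12) = 12.
|n| = √(0 + 9 + 9) = 3√2, so the distance is |12|/(3√2) = 2√2.

2√2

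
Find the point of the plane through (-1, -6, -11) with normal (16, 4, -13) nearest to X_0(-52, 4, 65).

(12, 20, 13)

n = (16, 4, -13), |n|² = 441, and n·X_0 − 103 = -1764.
t = -1764/441 = -4, so the foot is X_0 − t·n = (-52, 4, 65) − (-4)·(16, 4, -13) = (12, 20, 13).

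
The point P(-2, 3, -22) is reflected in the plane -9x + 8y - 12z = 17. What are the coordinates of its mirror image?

(16, -13, 2)

n = (-9, 8, -12), |n|² = 289, n·P − 17 = 289, so t = 289/289 = 1.
Foot F = P − 1·n = (7, -5, -10); the reflection is 2F − P = (16, -13, 2).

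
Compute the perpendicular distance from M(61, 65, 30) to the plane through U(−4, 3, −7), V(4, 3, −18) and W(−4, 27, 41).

UV = (8, 0, −11) and UW = (0, 24, 48), so a normal is n = UV × UW = (264, −384, 192).
n = (264, −384, 192); n·P − (-3552) = 456; |n| = 504; distance = 456/504 = 19/21.

19/21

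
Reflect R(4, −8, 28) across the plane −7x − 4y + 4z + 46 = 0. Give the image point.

With n = (−7, −4, 4), the signed offset is (n·R − (-46))/|n|² = 162/81 = 2.
R' = R − 2t·n = (4, −8, 28) − 4·(−7, −4, 4) = (32, 8, 12).

(32, 8, 12)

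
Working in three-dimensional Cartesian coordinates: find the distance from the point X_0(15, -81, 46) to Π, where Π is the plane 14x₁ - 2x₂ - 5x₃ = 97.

3

n = (14, -2, -5); n·P − 97 = 45; |n| = 15; distance = 45/15 = 3.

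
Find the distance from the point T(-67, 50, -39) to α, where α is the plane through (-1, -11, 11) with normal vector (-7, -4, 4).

The plane has equation n·(r − (-1, -11, 11)) = 0, i.e. n·r = 95.
Then n·(-67, 50, -39) - 95 = 18.
|n| = √(49 + 16 + 16) = 9, so the distance is |18|/9 = 2.

2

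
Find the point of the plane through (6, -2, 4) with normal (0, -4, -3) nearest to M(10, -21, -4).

n = (0, -4, -3), |n|² = 25, and n·M − (-4) = 100.
t = 100/25 = 4, so the foot is M − t·n = (10, -21, -4) − 4·(0, -4, -3) = (10, -5, 8).

(10, -5, 8)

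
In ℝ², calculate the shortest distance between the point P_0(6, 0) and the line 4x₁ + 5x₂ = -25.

49/√41

The normal to the line is n = (4, 5) with |n| = √41.
|n·P_0 − (-25)| = |24 − (-25)| = 49, so the distance is 49/√41.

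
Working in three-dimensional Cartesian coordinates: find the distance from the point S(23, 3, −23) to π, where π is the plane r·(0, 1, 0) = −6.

Normal vector n = (0, 1, 0), and n·(23, 3, −23) − (−6) = 9.
|n| = √(0 + 1 + 0) = 1, so the distance is |9|/1 = 9.

9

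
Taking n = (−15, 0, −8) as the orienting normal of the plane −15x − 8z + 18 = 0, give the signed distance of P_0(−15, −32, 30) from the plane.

n·P_0 − (-18) = 3.
|n| = 17, so the signed distance is 3/17.

3/17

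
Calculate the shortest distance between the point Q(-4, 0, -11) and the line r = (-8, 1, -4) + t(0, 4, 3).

√41

Direction vector d = (0, 4, 3).
AP = (4, -1, -7), and AP × d = (25, -12, 16).
|AP × d|² = 1025 and |d|² = 25, so the distance is √(1025/25) = √41.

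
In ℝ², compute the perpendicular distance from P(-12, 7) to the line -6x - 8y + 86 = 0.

51/5

The normal to the line is n = (-6, -8) with |n| = 10.
|n·P − (-86)| = |16 − (-86)| = 102, so the distance is 102/10 = 51/5.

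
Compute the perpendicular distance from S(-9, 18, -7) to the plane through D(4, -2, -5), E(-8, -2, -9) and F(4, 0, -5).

DE = (-12, 0, -4) and DF = (0, 2, 0), so a normal is n = DE × DF = (8, 0, -24).
n = (8, 0, -24); n·P − 152 = -56; |n| = 8√10; distance = 56/(8√10) = 7/√10.

7/√10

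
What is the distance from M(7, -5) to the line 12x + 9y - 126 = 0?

The normal to the line is n = (12, 9) with |n| = 15.
|n·M − 126| = |39 − 126| = 87, so the distance is 87/15 = 29/5.

29/5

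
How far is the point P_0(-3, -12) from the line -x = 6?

3

The normal to the line is n = (-1, 0) with |n| = 1.
|n·P_0 − 6| = |3 − 6| = 3, so the distance is 3/1 = 3.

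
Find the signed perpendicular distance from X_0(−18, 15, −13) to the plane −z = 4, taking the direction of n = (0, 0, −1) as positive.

n·X_0 − 4 = 9.
|n| = 1, so the signed distance is 9/1 = 9.

9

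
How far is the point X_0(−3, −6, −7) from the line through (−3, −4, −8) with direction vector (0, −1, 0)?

Direction vector d = (0, −1, 0).
AP = (0, −2, 1), and AP × d = (1, 0, 0).
|AP × d|² = 1 and |d|² = 1, so the distance is √1 = 1.

1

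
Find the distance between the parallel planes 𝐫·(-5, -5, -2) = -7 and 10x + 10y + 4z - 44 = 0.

Divide the second equation by -2 to match normals: -5x - 5y - 2z = -22.
Both planes have normal n = (-5, -5, -2), |n| = 3√6. Any point on the first plane is at distance |(-22) − (-7)|/|n| = 15/(3√6) = 5√6/6 from the second.

5√6/6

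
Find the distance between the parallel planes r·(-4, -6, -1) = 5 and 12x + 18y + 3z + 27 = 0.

4/√53

Divide the second equation by -3 to match normals: -4x - 6y - z = 9.
With common normal n = (-4, -6, -1) (|n| = √53), the distance is |5 − 9|/|n| = 4/√53.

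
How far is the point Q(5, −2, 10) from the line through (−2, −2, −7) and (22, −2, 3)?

A direction vector is d = (24, 0, 10).
AP = (7, 0, 17); AP·d = 338, |AP|² = 338, |d|² = 676.
distance² = |AP|² − (AP·d)²/|d|² = 338 − 114244/676 = 169, so the distance is 13.

13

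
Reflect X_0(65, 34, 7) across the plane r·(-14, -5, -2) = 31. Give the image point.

(-75, -16, -13)

With n = (-14, -5, -2), the signed offset is (n·X_0 − 31)/|n|² = -1125/225 = -5.
X_0' = X_0 − 2t·n = (65, 34, 7) − (-10)·(-14, -5, -2) = (-75, -16, -13).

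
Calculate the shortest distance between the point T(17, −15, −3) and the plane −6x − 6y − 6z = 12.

d = |(-6)·17 + (-6)·(-15) + (-6)·(-3) − 12| / √(36 + 36 + 36) = |-6| / (6√3) = √3/3.

1/√3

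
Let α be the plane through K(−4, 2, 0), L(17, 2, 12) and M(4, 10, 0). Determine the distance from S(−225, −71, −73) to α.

9

KL = (21, 0, 12) and KM = (8, 8, 0), so a normal is n = KL × KM = (−96, 96, 168).
d = |(-96)·(-225) + 96·(-71) + 168·(-73) − 576| / √(9216 + 9216 + 28224) = |1944| / 216 = 9.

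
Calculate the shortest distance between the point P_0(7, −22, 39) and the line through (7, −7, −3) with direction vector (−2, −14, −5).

Direction vector d = (−2, −14, −5).
AP = (0, −15, 42); AP·d = 0, |AP|² = 1989, |d|² = 225.
distance² = |AP|² − (AP·d)²/|d|² = 1989 − 0/225 = 1989, so the distance is 3√221.

3√221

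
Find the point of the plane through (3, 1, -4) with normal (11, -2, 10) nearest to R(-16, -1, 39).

n = (11, -2, 10), |n|² = 225, and n·R − (-9) = 225.
t = 225/225 = 1, so the foot is R − t·n = (-16, -1, 39) − 1·(11, -2, 10) = (-27, 1, 29).

(-27, 1, 29)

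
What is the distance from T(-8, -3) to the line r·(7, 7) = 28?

The normal to the line is n = (7, 7) with |n| = 7√2.
|n·T − 28| = |-77 − 28| = 105, so the distance is 105/(7√2) = 15/√2.

15√2/2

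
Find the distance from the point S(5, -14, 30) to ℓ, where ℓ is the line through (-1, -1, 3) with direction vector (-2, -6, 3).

Direction vector d = (-2, -6, 3).
AP = (6, -13, 27), and AP × d = (123, -72, -62).
|AP × d|² = 24157 and |d|² = 49, so the distance is √(24157/49) = √493.

√493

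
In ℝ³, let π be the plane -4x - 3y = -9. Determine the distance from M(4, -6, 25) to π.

11/5

Normal vector n = (-4, -3, 0), and n·(4, -6, 25) - (-9) = 11.
|n| = √(16 + 9 + 0) = 5, so the distance is |11|/5 = 11/5.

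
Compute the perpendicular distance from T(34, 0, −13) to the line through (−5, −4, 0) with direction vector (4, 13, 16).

Direction vector d = (4, 13, 16).
AP = (39, 4, −13); AP·d = 0, |AP|² = 1706, |d|² = 441.
distance² = |AP|² − (AP·d)²/|d|² = 1706 − 0/441 = 1706, so the distance is √1706.

√1706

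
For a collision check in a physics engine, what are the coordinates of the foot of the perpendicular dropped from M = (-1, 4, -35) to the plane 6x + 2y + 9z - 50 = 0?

The perpendicular from M has direction n = (6, 2, 9): r = (-1, 4, -35) + t(6, 2, 9).
Substitute into the plane: n·(M + tn) = 50 gives -313 + 121t = 50, so t = 3.
Foot = (-1, 4, -35) + 3·(6, 2, 9) = (17, 10, -8).

(17, 10, -8)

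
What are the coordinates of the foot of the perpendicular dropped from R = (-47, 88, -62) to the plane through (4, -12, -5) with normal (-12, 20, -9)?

n = (-12, 20, -9), |n|² = 625, and n·R − (-243) = 3125.
t = 3125/625 = 5, so the foot is R − t·n = (-47, 88, -62) − 5·(-12, 20, -9) = (13, -12, -17).

(13, -12, -17)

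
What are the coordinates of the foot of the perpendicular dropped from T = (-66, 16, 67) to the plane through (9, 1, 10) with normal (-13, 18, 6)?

The perpendicular from T has direction n = (-13, 18, 6): r = (-66, 16, 67) + t(-13, 18, 6).
Substitute into the plane: n·(T + tn) = -39 gives 1548 + 529t = -39, so t = -3.
Foot = (-66, 16, 67) + (-3)·(-13, 18, 6) = (-27, -38, 49).

(-27, -38, 49)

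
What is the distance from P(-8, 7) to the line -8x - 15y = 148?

d = |(-8)·(-8) + (-15)·7 − 148| / √(64 + 225) = |-189|/17 = 189/17.

189/17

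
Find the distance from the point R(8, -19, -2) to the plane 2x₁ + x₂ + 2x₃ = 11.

Normal vector n = (2, 1, 2), and n·(8, -19, -2) - 11 = -18.
|n| = √(4 + 1 + 4) = 3, so the distance is |-18|/3 = 6.

6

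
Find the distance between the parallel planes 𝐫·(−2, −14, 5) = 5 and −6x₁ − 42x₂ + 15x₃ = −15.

Divide the second equation by 3 to match normals: −2x₁ − 14x₂ + 5x₃ = -5.
Both planes have normal n = (−2, −14, 5), |n| = 15. Any point on the first plane is at distance |(-5) − 5|/|n| = 10/15 = 2/3 from the second.

2/3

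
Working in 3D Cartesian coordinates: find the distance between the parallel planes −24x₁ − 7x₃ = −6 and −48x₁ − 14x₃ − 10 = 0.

Divide the second equation by 2 to match normals: −24x₁ − 7x₃ = 5.
Both planes have normal n = (−24, 0, −7), |n| = 25. Any point on the first plane is at distance |5 − (-6)|/|n| = 11/25 from the second.

11/25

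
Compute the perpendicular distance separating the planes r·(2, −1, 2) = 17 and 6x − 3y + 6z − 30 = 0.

Divide the second equation by 3 to match normals: 2x − y + 2z = 10.
Both planes have normal n = (2, −1, 2), |n| = 3. Any point on the first plane is at distance |10 − 17|/|n| = 7/3 from the second.

7/3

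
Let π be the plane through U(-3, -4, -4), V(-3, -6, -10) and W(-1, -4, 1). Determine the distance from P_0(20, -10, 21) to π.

29√65/65

UV = (0, -2, -6) and UW = (2, 0, 5), so a normal is n = UV × UW = (-10, -12, 4).
Then n·(20, -10, 21) - 62 = -58.
|n| = √(100 + 144 + 16) = 2√65, so the distance is |-58|/(2√65) = 29√65/65.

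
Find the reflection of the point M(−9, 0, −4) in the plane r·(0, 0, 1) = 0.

With n = (0, 0, 1), the signed offset is (n·M − 0)/|n|² = -4/1 = -4.
M' = M − 2t·n = (−9, 0, −4) − (-8)·(0, 0, 1) = (−9, 0, 4).

(-9, 0, 4)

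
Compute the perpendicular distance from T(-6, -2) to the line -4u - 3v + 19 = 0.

49/5

The normal to the line is n = (-4, -3) with |n| = 5.
|n·T − (-19)| = |30 − (-19)| = 49, so the distance is 49/5.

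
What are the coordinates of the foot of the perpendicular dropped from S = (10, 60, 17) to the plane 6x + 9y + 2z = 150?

n = (6, 9, 2), |n|² = 121, and n·S − 150 = 484.
t = 484/121 = 4, so the foot is S − t·n = (10, 60, 17) − 4·(6, 9, 2) = (-14, 24, 9).

(-14, 24, 9)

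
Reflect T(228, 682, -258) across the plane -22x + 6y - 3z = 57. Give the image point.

With n = (-22, 6, -3), the signed offset is (n·T − 57)/|n|² = -207/529 = -9/23.
T' = T − 2t·n = (228, 682, -258) − (-18/23)·(-22, 6, -3) = (4848/23, 15794/23, -5988/23).

(4848/23, 15794/23, -5988/23)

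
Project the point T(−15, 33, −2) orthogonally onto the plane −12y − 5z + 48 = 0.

(-15, 9, -12)

n = (0, −12, −5), |n|² = 169, and n·T − (-48) = -338.
t = -338/169 = -2, so the foot is T − t·n = (−15, 33, −2) − (-2)·(0, −12, −5) = (−15, 9, −12).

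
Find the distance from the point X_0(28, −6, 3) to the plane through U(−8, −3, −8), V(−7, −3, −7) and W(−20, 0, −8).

UV = (1, 0, 1) and UW = (−12, 3, 0), so a normal is n = UV × UW = (−3, −12, 3).
Then n·(28, −6, 3) − 36 = −39.
|n| = √(9 + 144 + 9) = 9√2, so the distance is |-39|/(9√2) = 13/(3√2).

13√2/6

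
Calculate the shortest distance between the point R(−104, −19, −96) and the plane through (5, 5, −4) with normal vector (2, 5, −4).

The plane has equation n·(r − (5, 5, −4)) = 0, i.e. n·r = 51.
Then n·(−104, −19, −96) − 51 = 30.
|n| = √(4 + 25 + 16) = 3√5, so the distance is |30|/(3√5) = 2√5.

2√5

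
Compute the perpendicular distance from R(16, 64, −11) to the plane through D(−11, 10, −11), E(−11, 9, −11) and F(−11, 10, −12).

DE = (0, −1, 0) and DF = (0, 0, −1), so a normal is n = DE × DF = (1, 0, 0).
Then n·(16, 64, −11) − (−11) = 27.
|n| = √(1 + 0 + 0) = 1, so the distance is |27|/1 = 27.

27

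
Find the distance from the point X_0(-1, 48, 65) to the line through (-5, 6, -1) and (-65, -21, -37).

6√101

A direction vector is d = (-60, -27, -36).
AP = (4, 42, 66); AP·d = -3750, |AP|² = 6136, |d|² = 5625.
distance² = |AP|² − (AP·d)²/|d|² = 6136 − 14062500/5625 = 3636, so the distance is 6√101.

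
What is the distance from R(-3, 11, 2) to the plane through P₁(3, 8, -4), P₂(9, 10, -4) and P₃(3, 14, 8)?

P₁P₂ = (6, 2, 0) and P₁P₃ = (0, 6, 12), so a normal is n = P₁P₂ × P₁P₃ = (24, -72, 36).
n = (24, -72, 36); n·P − (-648) = -144; |n| = 84; distance = 144/84 = 12/7.

12/7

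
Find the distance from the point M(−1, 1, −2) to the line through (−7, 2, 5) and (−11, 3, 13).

√5

A direction vector is d = (−4, 1, 8).
AP = (6, −1, −7), and AP × d = (−1, −20, 2).
|AP × d|² = 405 and |d|² = 81, so the distance is √(405/81) = √5.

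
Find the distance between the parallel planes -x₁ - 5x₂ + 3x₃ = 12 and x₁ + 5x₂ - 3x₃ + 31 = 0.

19√35/35

Divide the second equation by -1 to match normals: -x₁ - 5x₂ + 3x₃ = 31.
Both planes have normal n = (-1, -5, 3), |n| = √35. Any point on the first plane is at distance |31 − 12|/|n| = 19/√35 from the second.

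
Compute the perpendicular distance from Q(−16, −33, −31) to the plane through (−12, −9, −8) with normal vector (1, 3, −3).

7√19/19

The plane has equation n·(r − (−12, −9, −8)) = 0, i.e. n·r = -15.
Then n·(−16, −33, −31) − (−15) = −7.
|n| = √(1 + 9 + 9) = √19, so the distance is |-7|/√19 = 7√19/19.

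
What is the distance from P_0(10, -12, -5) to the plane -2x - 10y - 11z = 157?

Normal vector n = (-2, -10, -11), and n·(10, -12, -5) - 157 = -2.
|n| = √(4 + 100 + 121) = 15, so the distance is |-2|/15 = 2/15.

2/15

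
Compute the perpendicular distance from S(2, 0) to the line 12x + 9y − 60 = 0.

12/5

The normal to the line is n = (12, 9) with |n| = 15.
|n·S − 60| = |24 − 60| = 36, so the distance is 36/15 = 12/5.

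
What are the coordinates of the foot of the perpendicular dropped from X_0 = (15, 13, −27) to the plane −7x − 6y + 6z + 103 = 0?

The perpendicular from X_0 has direction n = (−7, −6, 6): r = (15, 13, −27) + λ(−7, −6, 6).
Substitute into the plane: n·(X_0 + λn) = -103 gives -345 + 121λ = -103, so λ = 2.
Foot = (15, 13, −27) + 2·(−7, −6, 6) = (1, 1, −15).

(1, 1, -15)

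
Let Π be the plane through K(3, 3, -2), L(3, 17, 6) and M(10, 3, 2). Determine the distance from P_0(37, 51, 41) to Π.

3

KL = (0, 14, 8) and KM = (7, 0, 4), so a normal is n = KL × KM = (56, 56, -98).
d = |56·37 + 56·51 + (-98)·41 − 532| / √(3136 + 3136 + 9604) = |378| / 126 = 3.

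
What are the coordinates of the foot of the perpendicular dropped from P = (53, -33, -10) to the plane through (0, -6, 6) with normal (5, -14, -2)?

n = (5, -14, -2), |n|² = 225, and n·P − 72 = 675.
t = 675/225 = 3, so the foot is P − t·n = (53, -33, -10) − 3·(5, -14, -2) = (38, 9, -4).

(38, 9, -4)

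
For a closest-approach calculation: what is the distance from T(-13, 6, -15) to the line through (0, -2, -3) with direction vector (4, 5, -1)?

Direction vector d = (4, 5, -1).
AP = (-13, 8, -12), and AP × d = (52, -61, -97).
|AP × d|² = 15834 and |d|² = 42, so the distance is √(15834/42) = √377.

√377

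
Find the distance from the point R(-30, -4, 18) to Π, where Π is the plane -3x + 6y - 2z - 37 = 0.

Normal vector n = (-3, 6, -2), and n·(-30, -4, 18) - 37 = -7.
|n| = √(9 + 36 + 4) = 7, so the distance is |-7|/7 = 1.

1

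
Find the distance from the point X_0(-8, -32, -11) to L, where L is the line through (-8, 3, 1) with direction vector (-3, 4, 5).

Direction vector d = (-3, 4, 5).
AP = (0, -35, -12), and AP × d = (-127, 36, -105).
|AP × d|² = 28450 and |d|² = 50, so the distance is √(28450/50) = √569.

√569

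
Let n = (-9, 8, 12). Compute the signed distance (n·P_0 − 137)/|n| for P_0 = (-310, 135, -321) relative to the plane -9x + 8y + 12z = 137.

n·P_0 − 137 = -119.
|n| = 17, so the signed distance is -119/17 = -7.

-7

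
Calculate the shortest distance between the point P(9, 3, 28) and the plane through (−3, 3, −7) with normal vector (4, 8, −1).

13/9

The plane has equation n·(r − (−3, 3, −7)) = 0, i.e. n·r = 19.
d = |4·9 + 8·3 + (-1)·28 − 19| / √(16 + 64 + 1) = |13| / 9 = 13/9.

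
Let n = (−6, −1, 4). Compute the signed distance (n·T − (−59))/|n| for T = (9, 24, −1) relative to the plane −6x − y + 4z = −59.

n·T − (-59) = -23.
|n| = √53, so the signed distance is -23√53/53.

-23√53/53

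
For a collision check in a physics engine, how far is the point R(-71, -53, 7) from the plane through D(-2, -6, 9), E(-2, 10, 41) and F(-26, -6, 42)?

DE = (0, 16, 32) and DF = (-24, 0, 33), so a normal is n = DE × DF = (528, -768, 384).
n = (528, -768, 384); n·P − 7008 = -1104; |n| = 1008; distance = 1104/1008 = 23/21.

23/21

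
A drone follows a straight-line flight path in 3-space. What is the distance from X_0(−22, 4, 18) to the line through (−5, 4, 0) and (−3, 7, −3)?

A direction vector is d = (2, 3, −3).
AP = (−17, 0, 18), and AP × d = (−54, −15, −51).
|AP × d|² = 5742 and |d|² = 22, so the distance is √(5742/22) = √261 = 3√29.

3√29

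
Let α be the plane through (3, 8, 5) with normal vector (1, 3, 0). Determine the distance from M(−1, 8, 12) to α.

2√10/5

The plane has equation n·(r − (3, 8, 5)) = 0, i.e. n·r = 27.
n = (1, 3, 0); n·P − 27 = -4; |n| = √10; distance = 4/√10 = 2√10/5.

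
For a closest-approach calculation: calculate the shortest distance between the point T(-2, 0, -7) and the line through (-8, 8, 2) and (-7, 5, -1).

√10

A direction vector is d = (1, -3, -3).
AP = (6, -8, -9); AP·d = 57, |AP|² = 181, |d|² = 19.
distance² = |AP|² − (AP·d)²/|d|² = 181 − 3249/19 = 10, so the distance is √10.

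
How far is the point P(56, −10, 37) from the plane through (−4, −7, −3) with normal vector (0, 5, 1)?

The plane has equation n·(r − (−4, −7, −3)) = 0, i.e. n·r = -38.
n = (0, 5, 1); n·P − (-38) = 25; |n| = √26; distance = 25/√26 = 25√26/26.

25√26/26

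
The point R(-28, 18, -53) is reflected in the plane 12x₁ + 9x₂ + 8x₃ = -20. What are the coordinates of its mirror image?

(20, 54, -21)

n = (12, 9, 8), |n|² = 289, n·R − (-20) = -578, so t = -578/289 = -2.
Foot F = R − (-2)·n = (-4, 36, -37); the reflection is 2F − R = (20, 54, -21).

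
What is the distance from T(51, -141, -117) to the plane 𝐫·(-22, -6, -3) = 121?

n = (-22, -6, -3); n·P − 121 = -46; |n| = 23; distance = 46/23 = 2.

2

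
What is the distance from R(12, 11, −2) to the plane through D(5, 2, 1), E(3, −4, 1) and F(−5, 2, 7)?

3√35/35

DE = (−2, −6, 0) and DF = (−10, 0, 6), so a normal is n = DE × DF = (−36, 12, −60).
Then n·(12, 11, −2) − (−216) = 36.
|n| = √(1296 + 144 + 3600) = 12√35, so the distance is |36|/(12√35) = 3/√35.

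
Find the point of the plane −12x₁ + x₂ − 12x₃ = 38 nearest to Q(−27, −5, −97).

The perpendicular from Q has direction n = (−12, 1, −12): r = (−27, −5, −97) + λ(−12, 1, −12).
Substitute into the plane: n·(Q + λn) = 38 gives 1483 + 289λ = 38, so λ = -5.
Foot = (−27, −5, −97) + (-5)·(−12, 1, −12) = (33, −10, −37).

(33, -10, -37)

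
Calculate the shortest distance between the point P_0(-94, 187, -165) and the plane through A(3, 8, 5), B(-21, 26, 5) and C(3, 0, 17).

AB = (-24, 18, 0) and AC = (0, -8, 12), so a normal is n = AB × AC = (216, 288, 192).
Then n·(-94, 187, -165) - 3912 = -2040.
|n| = √(46656 + 82944 + 36864) = 408, so the distance is |-2040|/408 = 5.

5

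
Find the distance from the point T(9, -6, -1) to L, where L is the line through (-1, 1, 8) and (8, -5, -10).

√34

A direction vector is d = (9, -6, -18).
AP = (10, -7, -9), and AP × d = (72, 99, 3).
|AP × d|² = 14994 and |d|² = 441, so the distance is √(14994/441) = √34.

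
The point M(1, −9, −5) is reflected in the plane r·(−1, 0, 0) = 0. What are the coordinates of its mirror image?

With n = (−1, 0, 0), the signed offset is (n·M − 0)/|n|² = -1/1 = -1.
M' = M − 2t·n = (1, −9, −5) − (-2)·(−1, 0, 0) = (−1, −9, −5).

(-1, -9, -5)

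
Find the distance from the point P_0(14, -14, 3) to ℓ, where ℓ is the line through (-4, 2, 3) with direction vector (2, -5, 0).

Direction vector d = (2, -5, 0).
AP = (18, -16, 0), and AP × d = (0, 0, -58).
|AP × d|² = 3364 and |d|² = 29, so the distance is √(3364/29) = √116 = 2√29.

2√29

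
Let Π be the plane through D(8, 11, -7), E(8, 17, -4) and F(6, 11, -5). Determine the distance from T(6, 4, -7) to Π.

DE = (0, 6, 3) and DF = (-2, 0, 2), so a normal is n = DE × DF = (12, -6, 12).
n = (12, -6, 12); n·P − (-54) = 18; |n| = 18; distance = 18/18 = 1.

1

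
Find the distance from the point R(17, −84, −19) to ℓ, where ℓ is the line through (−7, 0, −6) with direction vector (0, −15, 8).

3√353

Direction vector d = (0, −15, 8).
AP = (24, −84, −13), and AP × d = (−867, −192, −360).
|AP × d|² = 918153 and |d|² = 289, so the distance is √(918153/289) = √3177 = 3√353.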